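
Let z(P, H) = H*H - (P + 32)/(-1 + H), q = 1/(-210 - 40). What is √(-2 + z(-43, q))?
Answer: I*√51015686999/62750 ≈ 3.5995*I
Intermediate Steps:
q = -1/250 (q = 1/(-250) = -1/250 ≈ -0.0040000)
z(P, H) = H² - (32 + P)/(-1 + H)
√(-2 + z(-43, q)) = √(-2 + (-32 + (-1/250)³ - 1*(-43) - (-1/250)²)/(-1 - 1/250)) = √(-2 + (-32 - 1/15625000 + 43 - 1*1/62500)/(-251/250)) = √(-2 - 250*(-32 - 1/15625000 + 43 - 1/62500)/251) = √(-2 - 250/251*171874749/15625000) = √(-2 - 171874749/15687500) = √(-203249749/15687500) = I*√51015686999/62750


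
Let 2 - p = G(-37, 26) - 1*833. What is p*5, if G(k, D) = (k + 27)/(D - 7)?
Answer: 79375/19 ≈ 4177.6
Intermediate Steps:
G(k, D) = (27 + k)/(-7 + D)
p = 15875/19 (p = 2 - ((27 - 37)/(-7 + 26) - 1*833) = 2 - (-10/19 - 833) = 2 - 1*(-15837/19) = 2 + 15837/19 = 15875/19 ≈ 835.53)
p*5 = (15875/19)*5 = 79375/19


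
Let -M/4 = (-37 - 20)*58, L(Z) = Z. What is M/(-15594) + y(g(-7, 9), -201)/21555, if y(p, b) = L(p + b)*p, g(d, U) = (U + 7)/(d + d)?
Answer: -459686620/549010161 ≈ -0.83730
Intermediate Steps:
g(d, U) = (7 + U)/(2*d) (g(d, U) = (7 + U)/((2*d)) = (7 + U)*(1/(2*d)) = (7 + U)/(2*d))
y(p, b) = p*(b + p) (y(p, b) = (p + b)*p = (b + p)*p = p*(b + p))
M = 13224 (M = -4*(-37 - 20)*58 = -(-228)*58 = -4*(-3306) = 13224)
M/(-15594) + y(g(-7, 9), -201)/21555 = 13224/(-15594) + (((1/2)*(7 + 9)/(-7))*(-201 + (1/2)*(7 + 9)/(-7)))/21555 = 13224*(-1/15594) + (((1/2)*(-1/7)*16)*(-201 + (1/2)*(-1/7)*16))*(1/21555) = -2204/2599 - 8*(-201 - 8/7)/7*(1/21555) = -2204/2599 - 8/7*(-1415/7)*(1/21555) = -2204/2599 + (11320/49)*(1/21555) = -2204/2599 + 2264/211239 = -459686620/549010161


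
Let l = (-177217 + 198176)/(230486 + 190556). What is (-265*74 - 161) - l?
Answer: -8324442341/421042 ≈ -19771.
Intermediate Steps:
l = 20959/421042 ≈ 0.049779
(-265*74 - 161) - l = (-265*74 - 161) - 1*20959/421042 = (-19610 - 161) - 20959/421042 = -19771 - 20959/421042 = -8324442341/421042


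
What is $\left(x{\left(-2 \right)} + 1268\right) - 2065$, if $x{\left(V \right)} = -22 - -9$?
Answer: $-810$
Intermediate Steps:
$x{\left(V \right)} = -13$ ($x{\left(V \right)} = -22 + 9 = -13$)
$\left(x{\left(-2 \right)} + 1268\right) - 2065 = \left(-13 + 1268\right) - 2065 = 1255 - 2065 = -810$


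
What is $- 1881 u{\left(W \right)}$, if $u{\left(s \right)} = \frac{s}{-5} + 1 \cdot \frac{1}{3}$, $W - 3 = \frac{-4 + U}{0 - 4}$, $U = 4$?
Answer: $\frac{2508}{5} \approx 501.6$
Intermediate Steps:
$W = 3$ ($W = 3 + \frac{-4 + 4}{0 - 4} = 3 + \frac{0}{-4} = 3 + 0 \left(- \frac{1}{4}\right) = 3 + 0 = 3$)
$u{\left(s \right)} = \frac{1}{3} - \frac{s}{5}$ ($u{\left(s \right)} = s \left(- \frac{1}{5}\right) + 1 \cdot \frac{1}{3} = - \frac{s}{5} + \frac{1}{3} = \frac{1}{3} - \frac{s}{5}$)
$- 1881 u{\left(W \right)} = - 1881 \left(\frac{1}{3} - \frac{3}{5}\right) = \left(-1881\right) \left(- \frac{4}{15}\right) = \frac{2508}{5}$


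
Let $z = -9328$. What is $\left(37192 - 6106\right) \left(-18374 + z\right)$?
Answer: $-861144372$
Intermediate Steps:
$\left(37192 - 6106\right) \left(-18374 + z\right) = \left(37192 - 6106\right) \left(-18374 - 9328\right) = 31086 \left(-27702\right) = -861144372$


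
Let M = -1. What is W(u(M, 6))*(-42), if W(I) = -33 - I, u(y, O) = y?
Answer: 1344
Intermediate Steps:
W(u(M, 6))*(-42) = (-33 - 1*(-1))*(-42) = (-33 + 1)*(-42) = -32*(-42) = 1344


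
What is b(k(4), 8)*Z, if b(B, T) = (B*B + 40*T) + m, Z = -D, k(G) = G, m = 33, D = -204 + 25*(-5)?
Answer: 121401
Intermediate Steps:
D = -329 (D = -204 - 125 = -329)
Z = 329 (Z = -1*(-329) = 329)
b(B, T) = 33 + B² + 40*T (b(B, T) = (B*B + 40*T) + 33 = (B² + 40*T) + 33 = 33 + B² + 40*T)
b(k(4), 8)*Z = (33 + 4² + 40*8)*329 = (33 + 16 + 320)*329 = 369*329 = 121401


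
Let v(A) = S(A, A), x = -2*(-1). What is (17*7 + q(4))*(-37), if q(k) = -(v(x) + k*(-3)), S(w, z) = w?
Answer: -4773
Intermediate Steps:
x = 2
v(A) = A
q(k) = -2 + 3*k (q(k) = -(2 + k*(-3)) = -(2 - 3*k) = -2 + 3*k)
(17*7 + q(4))*(-37) = (17*7 + (-2 + 3*4))*(-37) = (119 + (-2 + 12))*(-37) = (119 + 10)*(-37) = 129*(-37) = -4773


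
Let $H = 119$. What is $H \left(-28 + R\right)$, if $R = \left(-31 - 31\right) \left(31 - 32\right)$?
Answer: $4046$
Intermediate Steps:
$R = 62$ ($R = \left(-62\right) \left(-1\right) = 62$)
$H \left(-28 + R\right) = 119 \left(-28 + 62\right) = 119 \cdot 34 = 4046$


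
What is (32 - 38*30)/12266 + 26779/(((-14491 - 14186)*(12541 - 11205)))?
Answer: -21389345095/234970390776 ≈ -0.091030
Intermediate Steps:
(32 - 38*30)/12266 + 26779/(((-14491 - 14186)*(12541 - 11205))) = (32 - 1140)*(1/12266) + 26779/((-28677*1336)) = -1108*1/12266 + 26779/(-38312472) = -554/6133 + 26779*(-1/38312472) = -554/6133 - 26779/38312472 = -21389345095/234970390776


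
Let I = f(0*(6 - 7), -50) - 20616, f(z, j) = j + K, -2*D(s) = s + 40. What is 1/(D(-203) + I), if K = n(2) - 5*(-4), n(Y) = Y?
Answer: -2/41125 ≈ -4.8632e-5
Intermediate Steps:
D(s) = -20 - s/2 (D(s) = -(s + 40)/2 = -(40 + s)/2 = -20 - s/2)
K = 22 (K = 2 - 5*(-4) = 2 + 20 = 22)
f(z, j) = 22 + j (f(z, j) = j + 22 = 22 + j)
I = -20644 (I = (22 - 50) - 20616 = -28 - 20616 = -20644)
1/(D(-203) + I) = 1/((-20 - 1/2*(-203)) - 20644) = 1/((-20 + 203/2) - 20644) = 1/(163/2 - 20644) = 1/(-41125/2) = -2/41125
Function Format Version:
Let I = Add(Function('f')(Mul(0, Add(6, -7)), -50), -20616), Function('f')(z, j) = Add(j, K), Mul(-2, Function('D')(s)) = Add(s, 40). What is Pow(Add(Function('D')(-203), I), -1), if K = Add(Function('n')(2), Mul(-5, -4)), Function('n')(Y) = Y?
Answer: Rational(-2, 41125) ≈ -4.8632e-5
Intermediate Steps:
Function('D')(s) = Add(-20, Mul(Rational(-1, 2), s)) (Function('D')(s) = Mul(Rational(-1, 2), Add(s, 40)) = Mul(Rational(-1, 2), Add(40, s)) = Add(-20, Mul(Rational(-1, 2), s)))
K = 22 (K = Add(2, Mul(-5, -4)) = Add(2, 20) = 22)
Function('f')(z, j) = Add(22, j) (Function('f')(z, j) = Add(j, 22) = Add(22, j))
I = -20644 (I = Add(Add(22, -50), -20616) = Add(-28, -20616) = -20644)
Pow(Add(Function('D')(-203), I), -1) = Pow(Add(Add(-20, Mul(Rational(-1, 2), -203)), -20644), -1) = Pow(Add(Add(-20, Rational(203, 2)), -20644), -1) = Pow(Add(Rational(163, 2), -20644), -1) = Pow(Rational(-41125, 2), -1) = Rational(-2, 41125)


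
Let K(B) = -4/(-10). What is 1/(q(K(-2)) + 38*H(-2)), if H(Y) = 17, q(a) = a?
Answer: 5/3232 ≈ 0.0015470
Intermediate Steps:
K(B) = ⅖ (K(B) = -4*(-⅒) = ⅖)
1/(q(K(-2)) + 38*H(-2)) = 1/(⅖ + 38*17) = 1/(⅖ + 646) = 1/(3232/5) = 5/3232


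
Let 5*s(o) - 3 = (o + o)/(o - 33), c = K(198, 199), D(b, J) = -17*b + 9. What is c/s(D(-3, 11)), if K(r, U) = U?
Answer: 8955/67 ≈ 133.66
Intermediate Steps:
D(b, J) = 9 - 17*b
c = 199
s(o) = ⅗ + 2*o/(5*(-33 + o)) (s(o) = ⅗ + ((o + o)/(o - 33))/5 = ⅗ + ((2*o)/(-33 + o))/5 = ⅗ + (2*o/(-33 + o))/5 = ⅗ + 2*o/(5*(-33 + o)))
c/s(D(-3, 11)) = 199/(((-99/5 + (9 - 17*(-3)))/(-33 + (9 - 17*(-3))))) = 199/(((-99/5 + (9 + 51))/(-33 + (9 + 51)))) = 199/(((-99/5 + 60)/(-33 + 60))) = 199/(((201/5)/27)) = 199/(((1/27)*(201/5))) = 199/(67/45) = 199*(45/67) = 8955/67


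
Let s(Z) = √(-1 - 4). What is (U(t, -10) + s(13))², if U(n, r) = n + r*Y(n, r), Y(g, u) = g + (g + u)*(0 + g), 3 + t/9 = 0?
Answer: (9747 - I*√5)² ≈ 9.5004e+7 - 4.36e+4*I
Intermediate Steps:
t = -27 (t = -27 + 9*0 = -27 + 0 = -27)
s(Z) = I*√5 (s(Z) = √(-5) = I*√5)
Y(g, u) = g + g*(g + u) (Y(g, u) = g + (g + u)*g = g + g*(g + u))
U(n, r) = n + n*r*(1 + n + r) (U(n, r) = n + r*(n*(1 + n + r)) = n + n*r*(1 + n + r))
(U(t, -10) + s(13))² = (-27*(1 - 10*(1 - 27 - 10)) + I*√5)² = (-27*(1 - 10*(-36)) + I*√5)² = (-27*(1 + 360) + I*√5)² = (-27*361 + I*√5)² = (-9747 + I*√5)²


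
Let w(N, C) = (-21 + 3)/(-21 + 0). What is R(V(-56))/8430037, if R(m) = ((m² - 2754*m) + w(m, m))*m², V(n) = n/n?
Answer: -19265/59010259 ≈ -0.00032647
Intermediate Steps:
w(N, C) = 6/7 (w(N, C) = -18/(-21) = -18*(-1/21) = 6/7)
V(n) = 1
R(m) = m²*(6/7 + m² - 2754*m) (R(m) = ((m² - 2754*m) + 6/7)*m² = (6/7 + m² - 2754*m)*m² = m²*(6/7 + m² - 2754*m))
R(V(-56))/8430037 = (1²*(6/7 + 1² - 2754*1))/8430037 = (1*(6/7 + 1 - 2754))*(1/8430037) = (1*(-19265/7))*(1/8430037) = -19265/7*1/8430037 = -19265/59010259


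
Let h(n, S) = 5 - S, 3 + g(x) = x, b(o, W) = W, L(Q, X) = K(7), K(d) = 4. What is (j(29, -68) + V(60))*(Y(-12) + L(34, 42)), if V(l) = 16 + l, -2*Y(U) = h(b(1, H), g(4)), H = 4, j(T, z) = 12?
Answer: 176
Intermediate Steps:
L(Q, X) = 4
g(x) = -3 + x
Y(U) = -2 (Y(U) = -(5 - (-3 + 4))/2 = -(5 - 1*1)/2 = -(5 - 1)/2 = -1/2*4 = -2)
(j(29, -68) + V(60))*(Y(-12) + L(34, 42)) = (12 + (16 + 60))*(-2 + 4) = (12 + 76)*2 = 88*2 = 176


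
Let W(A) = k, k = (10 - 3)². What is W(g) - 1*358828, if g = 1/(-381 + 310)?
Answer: -358779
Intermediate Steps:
g = -1/71 (g = 1/(-71) = -1/71 ≈ -0.014085)
k = 49 (k = 7² = 49)
W(A) = 49
W(g) - 1*358828 = 49 - 1*358828 = 49 - 358828 = -358779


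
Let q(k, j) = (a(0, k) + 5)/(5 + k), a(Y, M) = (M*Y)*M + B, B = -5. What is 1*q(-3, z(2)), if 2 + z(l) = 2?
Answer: 0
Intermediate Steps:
a(Y, M) = -5 + Y*M² (a(Y, M) = (M*Y)*M - 5 = Y*M² - 5 = -5 + Y*M²)
z(l) = 0 (z(l) = -2 + 2 = 0)
q(k, j) = 0 (q(k, j) = ((-5 + 0*k²) + 5)/(5 + k) = ((-5 + 0) + 5)/(5 + k) = (-5 + 5)/(5 + k) = 0/(5 + k) = 0)
1*q(-3, z(2)) = 1*0 = 0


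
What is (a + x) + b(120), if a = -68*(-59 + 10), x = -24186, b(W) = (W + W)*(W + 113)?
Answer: 35066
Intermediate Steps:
b(W) = 2*W*(113 + W) (b(W) = (2*W)*(113 + W) = 2*W*(113 + W))
a = 3332 (a = -68*(-49) = 3332)
(a + x) + b(120) = (3332 - 24186) + 2*120*(113 + 120) = -20854 + 2*120*233 = -20854 + 55920 = 35066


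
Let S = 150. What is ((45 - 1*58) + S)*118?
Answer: 16166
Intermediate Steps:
((45 - 1*58) + S)*118 = ((45 - 1*58) + 150)*118 = ((45 - 58) + 150)*118 = (-13 + 150)*118 = 137*118 = 16166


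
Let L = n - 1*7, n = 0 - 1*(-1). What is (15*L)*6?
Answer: -540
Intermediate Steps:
n = 1 (n = 0 + 1 = 1)
L = -6 (L = 1 - 1*7 = 1 - 7 = -6)
(15*L)*6 = (15*(-6))*6 = -90*6 = -540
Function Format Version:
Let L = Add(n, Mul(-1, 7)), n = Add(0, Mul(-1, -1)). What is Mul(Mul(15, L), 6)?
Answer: -540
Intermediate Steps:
n = 1 (n = Add(0, 1) = 1)
L = -6 (L = Add(1, Mul(-1, 7)) = Add(1, -7) = -6)
Mul(Mul(15, L), 6) = Mul(Mul(15, -6), 6) = Mul(-90, 6) = -540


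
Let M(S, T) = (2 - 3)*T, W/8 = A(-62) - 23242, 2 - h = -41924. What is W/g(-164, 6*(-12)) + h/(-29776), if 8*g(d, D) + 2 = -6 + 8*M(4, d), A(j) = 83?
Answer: -2761746505/2426744 ≈ -1138.0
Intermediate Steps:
h = 41926 (h = 2 - 1*(-41924) = 2 + 41924 = 41926)
W = -185272 (W = 8*(83 - 23242) = 8*(-23159) = -185272)
M(S, T) = -T
g(d, D) = -1 - d (g(d, D) = -1/4 + (-6 + 8*(-d))/8 = -1/4 + (-6 - 8*d)/8 = -1/4 + (-3/4 - d) = -1 - d)
W/g(-164, 6*(-12)) + h/(-29776) = -185272/(-1 - 1*(-164)) + 41926/(-29776) = -185272/(-1 + 164) + 41926*(-1/29776) = -185272/163 - 20963/14888 = -2761746505/2426744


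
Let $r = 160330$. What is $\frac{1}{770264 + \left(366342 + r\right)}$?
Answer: $\frac{1}{1296936} \approx 7.7105 \cdot 10^{-7}$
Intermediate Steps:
$\frac{1}{770264 + \left(366342 + r\right)} = \frac{1}{770264 + \left(366342 + 160330\right)} = \frac{1}{770264 + 526672} = \frac{1}{1296936}$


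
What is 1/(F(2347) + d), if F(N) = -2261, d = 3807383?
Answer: 1/3805122 ≈ 2.6280e-7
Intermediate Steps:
1/(F(2347) + d) = 1/(-2261 + 3807383) = 1/3805122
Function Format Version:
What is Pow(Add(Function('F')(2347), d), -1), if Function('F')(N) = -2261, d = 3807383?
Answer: Rational(1, 3805122) ≈ 2.6280e-7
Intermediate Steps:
Pow(Add(Function('F')(2347), d), -1) = Pow(Add(-2261, 3807383), -1) = Pow(3805122, -1) = Rational(1, 3805122)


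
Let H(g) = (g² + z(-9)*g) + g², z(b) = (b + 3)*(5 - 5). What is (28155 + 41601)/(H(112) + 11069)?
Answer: 69756/36157 ≈ 1.9293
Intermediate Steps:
z(b) = 0 (z(b) = (3 + b)*0 = 0)
H(g) = 2*g² (H(g) = (g² + 0*g) + g² = (g² + 0) + g² = g² + g² = 2*g²)
(28155 + 41601)/(H(112) + 11069) = (28155 + 41601)/(2*112² + 11069) = 69756/(2*12544 + 11069) = 69756/(25088 + 11069) = 69756/36157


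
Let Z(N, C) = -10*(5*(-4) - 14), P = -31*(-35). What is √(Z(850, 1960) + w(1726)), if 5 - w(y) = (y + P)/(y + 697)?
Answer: 2*√504664863/2423 ≈ 18.543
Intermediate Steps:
P = 1085
w(y) = 5 - (1085 + y)/(697 + y) (w(y) = 5 - (y + 1085)/(y + 697) = 5 - (1085 + y)/(697 + y))
Z(N, C) = 340 (Z(N, C) = -10*(-20 - 14) = -10*(-34) = 340)
√(Z(850, 1960) + w(1726)) = √(340 + 4*(600 + 1726)/(697 + 1726)) = √(340 + 4*2326/2423) = √(340 + 4*(1/2423)*2326) = √(340 + 9304/2423) = √(833124/2423) = 2*√504664863/2423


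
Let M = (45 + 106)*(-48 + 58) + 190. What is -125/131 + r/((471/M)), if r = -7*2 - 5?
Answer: -4290175/61701 ≈ -69.532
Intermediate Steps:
r = -19 (r = -14 - 5 = -19)
M = 1700 (M = 151*10 + 190 = 1510 + 190 = 1700)
-125/131 + r/((471/M)) = -125/131 - 19/(471/1700) = -125*1/131 - 19/(471*(1/1700)) = -125/131 - 19/471/1700 = -125/131 - 19*1700/471 = -125/131 - 32300/471 = -4290175/61701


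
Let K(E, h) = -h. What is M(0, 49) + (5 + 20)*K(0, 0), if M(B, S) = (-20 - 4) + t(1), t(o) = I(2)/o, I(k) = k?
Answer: -22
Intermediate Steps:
t(o) = 2/o
M(B, S) = -22 (M(B, S) = (-20 - 4) + 2/1 = -24 + 2*1 = -24 + 2 = -22)
M(0, 49) + (5 + 20)*K(0, 0) = -22 + (5 + 20)*(-1*0) = -22 + 25*0 = -22 + 0 = -22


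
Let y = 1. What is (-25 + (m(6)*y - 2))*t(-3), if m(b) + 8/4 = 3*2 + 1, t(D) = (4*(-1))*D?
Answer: -264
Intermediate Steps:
t(D) = -4*D
m(b) = 5 (m(b) = -2 + (3*2 + 1) = -2 + (6 + 1) = -2 + 7 = 5)
(-25 + (m(6)*y - 2))*t(-3) = (-25 + (5*1 - 2))*(-4*(-3)) = (-25 + (5 - 2))*12 = (-25 + 3)*12 = -22*12 = -264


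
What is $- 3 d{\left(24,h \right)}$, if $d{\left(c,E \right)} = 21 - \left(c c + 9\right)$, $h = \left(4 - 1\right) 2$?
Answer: $1692$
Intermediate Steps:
$h = 6$ ($h = 3 \cdot 2 = 6$)
$d{\left(c,E \right)} = 12 - c^{2}$ ($d{\left(c,E \right)} = 21 - \left(c^{2} + 9\right) = 21 - \left(9 + c^{2}\right) = 12 - c^{2}$)
$- 3 d{\left(24,h \right)} = - 3 \left(12 - 24^{2}\right) = - 3 \left(12 - 576\right) = \left(-3\right) \left(-564\right) = 1692$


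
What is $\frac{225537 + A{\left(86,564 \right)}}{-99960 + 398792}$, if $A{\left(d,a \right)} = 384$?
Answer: $\frac{225921}{298832} \approx 0.75601$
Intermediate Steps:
$\frac{225537 + A{\left(86,564 \right)}}{-99960 + 398792} = \frac{225537 + 384}{-99960 + 398792} = \frac{225921}{298832}$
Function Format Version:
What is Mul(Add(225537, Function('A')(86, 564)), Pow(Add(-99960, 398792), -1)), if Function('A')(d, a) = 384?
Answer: Rational(225921, 298832) ≈ 0.75601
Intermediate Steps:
Mul(Add(225537, Function('A')(86, 564)), Pow(Add(-99960, 398792), -1)) = Mul(Add(225537, 384), Pow(Add(-99960, 398792), -1)) = Mul(225921, Pow(298832, -1)) = Mul(225921, Rational(1, 298832)) = Rational(225921, 298832)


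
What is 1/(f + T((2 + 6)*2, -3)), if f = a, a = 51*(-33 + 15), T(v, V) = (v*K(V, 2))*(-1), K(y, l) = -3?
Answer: -1/870 ≈ -0.0011494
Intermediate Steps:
T(v, V) = 3*v (T(v, V) = (v*(-3))*(-1) = -3*v*(-1) = 3*v)
a = -918 (a = 51*(-18) = -918)
f = -918
1/(f + T((2 + 6)*2, -3)) = 1/(-918 + 3*((2 + 6)*2)) = 1/(-918 + 3*(8*2)) = 1/(-918 + 3*16) = 1/(-918 + 48) = 1/(-870) = -1/870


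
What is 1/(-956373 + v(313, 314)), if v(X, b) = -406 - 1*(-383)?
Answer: -1/956396 ≈ -1.0456e-6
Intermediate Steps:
v(X, b) = -23 (v(X, b) = -406 + 383 = -23)
1/(-956373 + v(313, 314)) = 1/(-956373 - 23) = 1/(-956396) = -1/956396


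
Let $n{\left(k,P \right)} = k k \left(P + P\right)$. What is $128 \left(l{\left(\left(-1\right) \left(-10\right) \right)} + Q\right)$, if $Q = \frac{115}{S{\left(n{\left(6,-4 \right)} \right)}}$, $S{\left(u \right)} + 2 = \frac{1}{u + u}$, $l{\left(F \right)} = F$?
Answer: $- \frac{7002880}{1153} \approx -6073.6$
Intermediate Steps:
$n{\left(k,P \right)} = 2 P k^{2}$ ($n{\left(k,P \right)} = k^{2} \cdot 2 P = 2 P k^{2}$)
$S{\left(u \right)} = -2 + \frac{1}{2 u}$ ($S{\left(u \right)} = -2 + \frac{1}{u + u} = -2 + \frac{1}{2 u}$)
$Q = - \frac{66240}{1153}$ ($Q = \frac{115}{-2 + \frac{1}{2 \cdot 2 \left(-4\right) 6^{2}}} = \frac{115}{-2 + \frac{1}{2 \cdot 2 \left(-4\right) 36}} = \frac{115}{-2 + \frac{1}{2 \left(-288\right)}} = \frac{115}{-2 + \frac{1}{2} \left(- \frac{1}{288}\right)} = \frac{115}{-2 - \frac{1}{576}} = \frac{115}{- \frac{1153}{576}} = 115 \left(- \frac{576}{1153}\right) = - \frac{66240}{1153} \approx -57.45$)
$128 \left(l{\left(\left(-1\right) \left(-10\right) \right)} + Q\right) = 128 \left(\left(-1\right) \left(-10\right) - \frac{66240}{1153}\right) = 128 \left(10 - \frac{66240}{1153}\right) = 128 \left(- \frac{54710}{1153}\right) = - \frac{7002880}{1153}$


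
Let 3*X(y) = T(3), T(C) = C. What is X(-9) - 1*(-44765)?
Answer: 44766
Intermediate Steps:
X(y) = 1 (X(y) = (⅓)*3 = 1)
X(-9) - 1*(-44765) = 1 - 1*(-44765) = 1 + 44765 = 44766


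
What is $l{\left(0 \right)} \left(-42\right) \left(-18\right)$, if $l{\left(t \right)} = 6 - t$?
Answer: $4536$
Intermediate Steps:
$l{\left(0 \right)} \left(-42\right) \left(-18\right) = \left(6 - 0\right) \left(-42\right) \left(-18\right) = \left(6 + 0\right) \left(-42\right) \left(-18\right) = 6 \left(-42\right) \left(-18\right) = \left(-252\right) \left(-18\right) = 4536$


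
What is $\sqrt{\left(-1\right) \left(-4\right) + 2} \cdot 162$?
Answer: $162 \sqrt{6} \approx 396.82$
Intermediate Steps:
$\sqrt{\left(-1\right) \left(-4\right) + 2} \cdot 162 = \sqrt{4 + 2} \cdot 162 = \sqrt{6} \cdot 162 = 162 \sqrt{6}$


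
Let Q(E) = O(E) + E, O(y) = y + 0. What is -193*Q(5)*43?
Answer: -82990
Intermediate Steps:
O(y) = y
Q(E) = 2*E (Q(E) = E + E = 2*E)
-193*Q(5)*43 = -386*5*43 = -193*10*43 = -1930*43 = -82990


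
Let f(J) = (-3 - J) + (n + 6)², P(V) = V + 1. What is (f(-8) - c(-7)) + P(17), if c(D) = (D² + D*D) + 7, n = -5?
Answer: -81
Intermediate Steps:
c(D) = 7 + 2*D² (c(D) = (D² + D²) + 7 = 2*D² + 7 = 7 + 2*D²)
P(V) = 1 + V
f(J) = -2 - J (f(J) = (-3 - J) + (-5 + 6)² = (-3 - J) + 1² = (-3 - J) + 1 = -2 - J)
(f(-8) - c(-7)) + P(17) = ((-2 - 1*(-8)) - (7 + 2*(-7)²)) + (1 + 17) = ((-2 + 8) - (7 + 2*49)) + 18 = (6 - (7 + 98)) + 18 = (6 - 1*105) + 18 = (6 - 105) + 18 = -99 + 18 = -81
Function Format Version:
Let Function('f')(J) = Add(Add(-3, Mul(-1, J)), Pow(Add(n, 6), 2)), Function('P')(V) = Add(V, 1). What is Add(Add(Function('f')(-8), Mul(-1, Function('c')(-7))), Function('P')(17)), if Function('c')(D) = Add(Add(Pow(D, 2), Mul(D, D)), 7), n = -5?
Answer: -81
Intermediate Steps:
Function('c')(D) = Add(7, Mul(2, Pow(D, 2))) (Function('c')(D) = Add(Add(Pow(D, 2), Pow(D, 2)), 7) = Add(Mul(2, Pow(D, 2)), 7) = Add(7, Mul(2, Pow(D, 2))))
Function('P')(V) = Add(1, V)
Function('f')(J) = Add(-2, Mul(-1, J)) (Function('f')(J) = Add(Add(-3, Mul(-1, J)), Pow(Add(-5, 6), 2)) = Add(Add(-3, Mul(-1, J)), Pow(1, 2)) = Add(Add(-3, Mul(-1, J)), 1) = Add(-2, Mul(-1, J)))
Add(Add(Function('f')(-8), Mul(-1, Function('c')(-7))), Function('P')(17)) = Add(Add(Add(-2, Mul(-1, -8)), Mul(-1, Add(7, Mul(2, Pow(-7, 2))))), Add(1, 17)) = Add(Add(Add(-2, 8), Mul(-1, Add(7, Mul(2, 49)))), 18) = Add(Add(6, Mul(-1, Add(7, 98))), 18) = Add(Add(6, Mul(-1, 105)), 18) = Add(Add(6, -105), 18) = Add(-99, 18) = -81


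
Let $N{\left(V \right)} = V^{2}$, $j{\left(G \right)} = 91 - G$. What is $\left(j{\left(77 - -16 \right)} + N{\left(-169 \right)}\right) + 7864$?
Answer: $36423$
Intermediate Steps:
$\left(j{\left(77 - -16 \right)} + N{\left(-169 \right)}\right) + 7864 = \left(\left(91 - \left(77 - -16\right)\right) + \left(-169\right)^{2}\right) + 7864 = \left(\left(91 - \left(77 + 16\right)\right) + 28561\right) + 7864 = \left(\left(91 - 93\right) + 28561\right) + 7864 = \left(-2 + 28561\right) + 7864 = 28559 + 7864 = 36423$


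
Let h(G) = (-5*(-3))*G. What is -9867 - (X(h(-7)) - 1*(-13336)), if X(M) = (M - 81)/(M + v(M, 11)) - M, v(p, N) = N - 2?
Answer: -372959/16 ≈ -23310.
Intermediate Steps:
h(G) = 15*G
v(p, N) = -2 + N
X(M) = -M + (-81 + M)/(9 + M) (X(M) = (M - 81)/(M + (-2 + 11)) - M = (-81 + M)/(M + 9) - M = (-81 + M)/(9 + M) - M = -M + (-81 + M)/(9 + M))
-9867 - (X(h(-7)) - 1*(-13336)) = -9867 - ((-81 - (15*(-7))² - 120*(-7))/(9 + 15*(-7)) - 1*(-13336)) = -9867 - ((-81 - 1*(-105)² - 8*(-105))/(9 - 105) + 13336) = -9867 - ((-81 - 1*11025 + 840)/(-96) + 13336) = -9867 - (-(-81 - 11025 + 840)/96 + 13336) = -9867 - (-1/96*(-10266) + 13336) = -9867 - (1711/16 + 13336) = -9867 - 1*215087/16 = -9867 - 215087/16 = -372959/16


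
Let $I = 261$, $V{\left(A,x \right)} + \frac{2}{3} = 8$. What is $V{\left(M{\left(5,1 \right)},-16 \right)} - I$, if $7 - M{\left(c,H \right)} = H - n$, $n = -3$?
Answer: $- \frac{761}{3} \approx -253.67$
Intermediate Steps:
$M{\left(c,H \right)} = 4 - H$ ($M{\left(c,H \right)} = 7 - \left(H - -3\right) = 7 - \left(H + 3\right) = 7 - \left(3 + H\right) = 4 - H$)
$V{\left(A,x \right)} = \frac{22}{3}$ ($V{\left(A,x \right)} = - \frac{2}{3} + 8 = \frac{22}{3}$)
$V{\left(M{\left(5,1 \right)},-16 \right)} - I = \frac{22}{3} - 261 = - \frac{761}{3}$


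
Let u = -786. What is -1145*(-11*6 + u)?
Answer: 975540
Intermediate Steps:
-1145*(-11*6 + u) = -1145*(-11*6 - 786) = -1145*(-66 - 786) = -1145*(-852) = 975540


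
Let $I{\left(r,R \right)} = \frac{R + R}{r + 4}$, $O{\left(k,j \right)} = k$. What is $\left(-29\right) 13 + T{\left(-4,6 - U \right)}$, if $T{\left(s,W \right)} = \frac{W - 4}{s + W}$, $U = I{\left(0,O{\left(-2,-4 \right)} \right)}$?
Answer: $-376$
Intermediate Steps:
$I{\left(r,R \right)} = \frac{2 R}{4 + r}$
$U = -1$ ($U = 2 \left(-2\right) \frac{1}{4 + 0} = 2 \left(-2\right) \frac{1}{4} = -1$)
$T{\left(s,W \right)} = \frac{-4 + W}{W + s}$
$\left(-29\right) 13 + T{\left(-4,6 - U \right)} = \left(-29\right) 13 + \frac{-4 + \left(6 - -1\right)}{\left(6 - -1\right) - 4} = -377 + \frac{-4 + \left(6 + 1\right)}{\left(6 + 1\right) - 4} = -377 + \frac{-4 + 7}{7 - 4} = -377 + \frac{1}{3} \cdot 3 = -377 + 1 = -376$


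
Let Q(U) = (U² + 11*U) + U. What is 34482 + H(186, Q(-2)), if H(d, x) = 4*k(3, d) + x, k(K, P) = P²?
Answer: 172846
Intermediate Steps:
Q(U) = U² + 12*U
H(d, x) = x + 4*d² (H(d, x) = 4*d² + x = x + 4*d²)
34482 + H(186, Q(-2)) = 34482 + (-2*(12 - 2) + 4*186²) = 34482 + (-2*10 + 4*34596) = 34482 + (-20 + 138384) = 34482 + 138364 = 172846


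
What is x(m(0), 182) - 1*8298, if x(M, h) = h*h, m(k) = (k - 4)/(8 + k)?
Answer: 24826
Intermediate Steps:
m(k) = (-4 + k)/(8 + k)
x(M, h) = h**2
x(m(0), 182) - 1*8298 = 182**2 - 1*8298 = 33124 - 8298 = 24826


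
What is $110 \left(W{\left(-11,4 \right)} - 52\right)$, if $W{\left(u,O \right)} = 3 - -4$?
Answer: $-4950$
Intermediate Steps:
$W{\left(u,O \right)} = 7$ ($W{\left(u,O \right)} = 3 + 4 = 7$)
$110 \left(W{\left(-11,4 \right)} - 52\right) = 110 \left(7 - 52\right) = 110 \left(-45\right) = -4950$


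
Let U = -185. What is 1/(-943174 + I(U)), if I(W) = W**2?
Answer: -1/908949 ≈ -1.1002e-6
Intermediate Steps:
1/(-943174 + I(U)) = 1/(-943174 + (-185)**2) = 1/(-943174 + 34225) = 1/(-908949) = -1/908949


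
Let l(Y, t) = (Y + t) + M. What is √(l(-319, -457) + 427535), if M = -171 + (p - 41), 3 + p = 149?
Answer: √426693 ≈ 653.22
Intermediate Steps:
p = 146 (p = -3 + 149 = 146)
M = -66 (M = -171 + (146 - 41) = -171 + 105 = -66)
l(Y, t) = -66 + Y + t (l(Y, t) = (Y + t) - 66 = -66 + Y + t)
√(l(-319, -457) + 427535) = √((-66 - 319 - 457) + 427535) = √(-842 + 427535) = √426693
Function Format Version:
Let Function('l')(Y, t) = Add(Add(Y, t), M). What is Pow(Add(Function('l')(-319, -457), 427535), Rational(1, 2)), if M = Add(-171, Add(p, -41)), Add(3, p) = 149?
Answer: Pow(426693, Rational(1, 2)) ≈ 653.22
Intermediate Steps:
p = 146 (p = Add(-3, 149) = 146)
M = -66 (M = Add(-171, Add(146, -41)) = Add(-171, 105) = -66)
Function('l')(Y, t) = Add(-66, Y, t) (Function('l')(Y, t) = Add(Add(Y, t), -66) = Add(-66, Y, t))
Pow(Add(Function('l')(-319, -457), 427535), Rational(1, 2)) = Pow(Add(Add(-66, -319, -457), 427535), Rational(1, 2)) = Pow(Add(-842, 427535), Rational(1, 2)) = Pow(426693, Rational(1, 2))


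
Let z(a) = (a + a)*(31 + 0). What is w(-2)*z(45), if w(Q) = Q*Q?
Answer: 11160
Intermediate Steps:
z(a) = 62*a (z(a) = (2*a)*31 = 62*a)
w(Q) = Q²
w(-2)*z(45) = (-2)²*(62*45) = 4*2790 = 11160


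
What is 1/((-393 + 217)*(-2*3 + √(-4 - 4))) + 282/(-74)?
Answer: -545841/143264 + I*√2/3872 ≈ -3.81 + 0.00036524*I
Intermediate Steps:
1/((-393 + 217)*(-2*3 + √(-4 - 4))) + 282/(-74) = 1/((-176)*(-6 + √(-8))) + 282*(-1/74) = -1/(176*(-6 + 2*I*√2)) - 141/37 = -141/37 - 1/(176*(-6 + 2*I*√2))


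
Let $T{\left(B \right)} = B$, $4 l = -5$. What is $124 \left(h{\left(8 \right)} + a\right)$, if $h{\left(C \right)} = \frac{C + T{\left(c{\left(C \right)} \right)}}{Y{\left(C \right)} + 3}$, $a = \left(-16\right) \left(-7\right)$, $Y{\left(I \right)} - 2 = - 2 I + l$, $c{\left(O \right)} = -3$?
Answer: $\frac{678032}{49} \approx 13837.0$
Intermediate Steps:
$l = - \frac{5}{4}$ ($l = \frac{1}{4} \left(-5\right) = - \frac{5}{4} \approx -1.25$)
$Y{\left(I \right)} = \frac{3}{4} - 2 I$ ($Y{\left(I \right)} = 2 - \left(\frac{5}{4} + 2 I\right) = \frac{3}{4} - 2 I$)
$a = 112$
$h{\left(C \right)} = \frac{-3 + C}{\frac{15}{4} - 2 C}$ ($h{\left(C \right)} = \frac{C - 3}{\left(\frac{3}{4} - 2 C\right) + 3} = \frac{-3 + C}{\frac{15}{4} - 2 C}$)
$124 \left(h{\left(8 \right)} + a\right) = 124 \left(\frac{4 \left(3 - 8\right)}{-15 + 8 \cdot 8} + 112\right) = 124 \left(\frac{4 \left(3 - 8\right)}{-15 + 64} + 112\right) = 124 \left(4 \cdot \frac{1}{49} \left(-5\right) + 112\right) = 124 \left(- \frac{20}{49} + 112\right) = 124 \cdot \frac{5468}{49} = \frac{678032}{49}$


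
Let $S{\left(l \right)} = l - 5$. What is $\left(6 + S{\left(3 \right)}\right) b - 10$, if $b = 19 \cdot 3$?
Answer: $218$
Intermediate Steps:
$S{\left(l \right)} = -5 + l$
$b = 57$
$\left(6 + S{\left(3 \right)}\right) b - 10 = \left(6 + \left(-5 + 3\right)\right) 57 - 10 = \left(6 - 2\right) 57 - 10 = 4 \cdot 57 - 10 = 228 - 10 = 218$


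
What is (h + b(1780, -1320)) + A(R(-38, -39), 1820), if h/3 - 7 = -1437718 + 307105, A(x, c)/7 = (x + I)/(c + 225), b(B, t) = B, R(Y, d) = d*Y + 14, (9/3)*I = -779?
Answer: -20797857167/6135 ≈ -3.3900e+6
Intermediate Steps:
I = -779/3 (I = (1/3)*(-779) = -779/3 ≈ -259.67)
R(Y, d) = 14 + Y*d (R(Y, d) = Y*d + 14 = 14 + Y*d)
A(x, c) = 7*(-779/3 + x)/(225 + c) (A(x, c) = 7*((x - 779/3)/(c + 225)) = 7*((-779/3 + x)/(225 + c)) = 7*(-779/3 + x)/(225 + c))
h = -3391818 (h = 21 + 3*(-1437718 + 307105) = 21 + 3*(-1130613) = 21 - 3391839 = -3391818)
(h + b(1780, -1320)) + A(R(-38, -39), 1820) = (-3391818 + 1780) + 7*(-779 + 3*(14 - 38*(-39)))/(3*(225 + 1820)) = -3390038 + (7/3)*(-779 + 3*(14 + 1482))/2045 = -3390038 + (7/3)*(1/2045)*(-779 + 3*1496) = -3390038 + (7/3)*(1/2045)*(-779 + 4488) = -3390038 + (7/3)*(1/2045)*3709 = -3390038 + 25963/6135 = -20797857167/6135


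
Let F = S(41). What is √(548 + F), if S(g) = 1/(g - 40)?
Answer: 3*√61 ≈ 23.431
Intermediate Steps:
S(g) = 1/(-40 + g)
F = 1 (F = 1/(-40 + 41) = 1/1 = 1)
√(548 + F) = √(548 + 1) = √549 = 3*√61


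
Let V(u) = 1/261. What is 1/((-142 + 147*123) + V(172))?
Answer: 261/4682080 ≈ 5.5744e-5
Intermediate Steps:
V(u) = 1/261
1/((-142 + 147*123) + V(172)) = 1/((-142 + 147*123) + 1/261) = 1/((-142 + 18081) + 1/261) = 1/(17939 + 1/261) = 1/(4682080/261) = 261/4682080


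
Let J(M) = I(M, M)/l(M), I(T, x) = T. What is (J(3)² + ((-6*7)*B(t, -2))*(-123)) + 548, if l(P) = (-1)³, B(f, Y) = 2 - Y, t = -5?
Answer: 21221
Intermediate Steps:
l(P) = -1
J(M) = -M (J(M) = M/(-1) = M*(-1) = -M)
(J(3)² + ((-6*7)*B(t, -2))*(-123)) + 548 = ((-1*3)² + ((-6*7)*(2 - 1*(-2)))*(-123)) + 548 = ((-3)² - 42*(2 + 2)*(-123)) + 548 = (9 - 42*4*(-123)) + 548 = (9 - 168*(-123)) + 548 = (9 + 20664) + 548 = 20673 + 548 = 21221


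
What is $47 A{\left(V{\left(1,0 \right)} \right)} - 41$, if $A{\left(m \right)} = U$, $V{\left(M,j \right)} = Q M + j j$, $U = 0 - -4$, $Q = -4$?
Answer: $147$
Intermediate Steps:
$U = 4$ ($U = 0 + 4 = 4$)
$V{\left(M,j \right)} = j^{2} - 4 M$ ($V{\left(M,j \right)} = - 4 M + j j = - 4 M + j^{2} = j^{2} - 4 M$)
$A{\left(m \right)} = 4$
$47 A{\left(V{\left(1,0 \right)} \right)} - 41 = 47 \cdot 4 - 41 = 188 - 41 = 147$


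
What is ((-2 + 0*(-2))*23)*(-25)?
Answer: 1150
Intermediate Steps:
((-2 + 0*(-2))*23)*(-25) = ((-2 + 0)*23)*(-25) = -2*23*(-25) = -46*(-25) = 1150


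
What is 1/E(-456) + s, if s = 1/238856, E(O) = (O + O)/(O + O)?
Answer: 238857/238856 ≈ 1.0000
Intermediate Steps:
E(O) = 1 (E(O) = (2*O)/((2*O)) = (2*O)*(1/(2*O)) = 1)
s = 1/238856 ≈ 4.1866e-6
1/E(-456) + s = 1/1 + 1/238856 = 1 + 1/238856 = 238857/238856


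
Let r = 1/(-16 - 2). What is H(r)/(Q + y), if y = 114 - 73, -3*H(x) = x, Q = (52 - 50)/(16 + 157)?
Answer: 173/383130 ≈ 0.00045154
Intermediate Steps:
r = -1/18 (r = 1/(-18) = -1/18 ≈ -0.055556)
Q = 2/173 ≈ 0.011561
H(x) = -x/3
y = 41
H(r)/(Q + y) = (-⅓*(-1/18))/(2/173 + 41) = (1/54)/(7095/173) = (173/7095)*(1/54) = 173/383130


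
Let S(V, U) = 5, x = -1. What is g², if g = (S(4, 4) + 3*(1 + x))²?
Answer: 625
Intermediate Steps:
g = 25 (g = (5 + 3*(1 - 1))² = (5 + 3*0)² = (5 + 0)² = 5² = 25)
g² = 25² = 625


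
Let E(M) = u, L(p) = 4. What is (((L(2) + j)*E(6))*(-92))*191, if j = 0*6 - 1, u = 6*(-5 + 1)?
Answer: 1265184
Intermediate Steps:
u = -24 (u = 6*(-4) = -24)
E(M) = -24
j = -1 (j = 0 - 1 = -1)
(((L(2) + j)*E(6))*(-92))*191 = (((4 - 1)*(-24))*(-92))*191 = ((3*(-24))*(-92))*191 = -72*(-92)*191 = 6624*191 = 1265184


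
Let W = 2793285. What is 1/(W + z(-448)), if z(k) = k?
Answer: 1/2792837 ≈ 3.5806e-7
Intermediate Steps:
1/(W + z(-448)) = 1/(2793285 - 448) = 1/2792837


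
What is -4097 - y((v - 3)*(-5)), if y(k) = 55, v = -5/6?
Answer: -4152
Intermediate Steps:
v = -5/6 (v = -5*1/6 = -5/6 ≈ -0.83333)
-4097 - y((v - 3)*(-5)) = -4097 - 1*55 = -4097 - 55 = -4152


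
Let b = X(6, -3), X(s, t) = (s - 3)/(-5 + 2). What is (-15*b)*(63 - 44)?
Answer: 285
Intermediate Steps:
X(s, t) = 1 - s/3 (X(s, t) = (-3 + s)/(-3) = (-3 + s)*(-1/3) = 1 - s/3)
b = -1 (b = 1 - 1/3*6 = 1 - 2 = -1)
(-15*b)*(63 - 44) = (-15*(-1))*(63 - 44) = 15*19 = 285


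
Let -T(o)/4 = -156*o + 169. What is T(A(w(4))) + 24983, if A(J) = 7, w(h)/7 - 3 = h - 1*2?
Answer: 28675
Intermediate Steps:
w(h) = 7 + 7*h (w(h) = 21 + 7*(h - 1*2) = 21 + 7*(h - 2) = 21 + 7*(-2 + h) = 21 + (-14 + 7*h) = 7 + 7*h)
T(o) = -676 + 624*o (T(o) = -4*(-156*o + 169) = -4*(169 - 156*o) = -676 + 624*o)
T(A(w(4))) + 24983 = (-676 + 624*7) + 24983 = (-676 + 4368) + 24983 = 3692 + 24983 = 28675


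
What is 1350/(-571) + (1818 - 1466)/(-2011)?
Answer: -2915842/1148281 ≈ -2.5393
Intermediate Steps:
1350/(-571) + (1818 - 1466)/(-2011) = 1350*(-1/571) + 352*(-1/2011) = -1350/571 - 352/2011 = -2915842/1148281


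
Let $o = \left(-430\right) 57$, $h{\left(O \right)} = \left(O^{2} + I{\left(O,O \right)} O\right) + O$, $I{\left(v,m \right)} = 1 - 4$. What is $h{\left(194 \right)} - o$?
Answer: $61758$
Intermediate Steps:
$I{\left(v,m \right)} = -3$ ($I{\left(v,m \right)} = 1 - 4 = -3$)
$h{\left(O \right)} = O^{2} - 2 O$ ($h{\left(O \right)} = \left(O^{2} - 3 O\right) + O = O^{2} - 2 O$)
$o = -24510$
$h{\left(194 \right)} - o = 194 \left(-2 + 194\right) - -24510 = 194 \cdot 192 + 24510 = 37248 + 24510 = 61758$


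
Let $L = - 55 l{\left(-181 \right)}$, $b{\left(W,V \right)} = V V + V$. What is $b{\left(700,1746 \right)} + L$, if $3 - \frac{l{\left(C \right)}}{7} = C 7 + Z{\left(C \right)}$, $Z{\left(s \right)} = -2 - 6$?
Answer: $2558232$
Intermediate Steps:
$Z{\left(s \right)} = -8$ ($Z{\left(s \right)} = -2 - 6 = -8$)
$b{\left(W,V \right)} = V + V^{2}$ ($b{\left(W,V \right)} = V^{2} + V = V + V^{2}$)
$l{\left(C \right)} = 77 - 49 C$ ($l{\left(C \right)} = 21 - 7 \left(C 7 - 8\right) = 21 - 7 \left(7 C - 8\right) = 21 - 7 \left(-8 + 7 C\right) = 21 - \left(-56 + 49 C\right) = 77 - 49 C$)
$L = -492030$ ($L = - 55 \left(77 - -8869\right) = - 55 \left(77 + 8869\right) = \left(-55\right) 8946 = -492030$)
$b{\left(700,1746 \right)} + L = 1746 \left(1 + 1746\right) - 492030 = 1746 \cdot 1747 - 492030 = 3050262 - 492030 = 2558232$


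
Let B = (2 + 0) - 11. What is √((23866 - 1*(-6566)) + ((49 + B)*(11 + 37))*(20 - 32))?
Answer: 4*√462 ≈ 85.977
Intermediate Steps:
B = -9 (B = 2 - 11 = -9)
√((23866 - 1*(-6566)) + ((49 + B)*(11 + 37))*(20 - 32)) = √((23866 - 1*(-6566)) + ((49 - 9)*(11 + 37))*(20 - 32)) = √((23866 + 6566) + (40*48)*(-12)) = √(30432 + 1920*(-12)) = √(30432 - 23040) = √7392 = 4*√462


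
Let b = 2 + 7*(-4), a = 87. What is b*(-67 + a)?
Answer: -520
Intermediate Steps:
b = -26 (b = 2 - 28 = -26)
b*(-67 + a) = -26*(-67 + 87) = -26*20 = -520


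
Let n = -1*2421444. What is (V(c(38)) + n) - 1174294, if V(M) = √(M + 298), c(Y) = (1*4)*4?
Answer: -3595738 + √314 ≈ -3.5957e+6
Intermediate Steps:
c(Y) = 16 (c(Y) = 4*4 = 16)
n = -2421444
V(M) = √(298 + M)
(V(c(38)) + n) - 1174294 = (√(298 + 16) - 2421444) - 1174294 = (√314 - 2421444) - 1174294 = (-2421444 + √314) - 1174294 = -3595738 + √314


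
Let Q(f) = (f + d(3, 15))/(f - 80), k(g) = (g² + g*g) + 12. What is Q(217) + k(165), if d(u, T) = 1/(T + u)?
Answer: 134307199/2466 ≈ 54464.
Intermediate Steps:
k(g) = 12 + 2*g² (k(g) = (g² + g²) + 12 = 2*g² + 12 = 12 + 2*g²)
Q(f) = (1/18 + f)/(-80 + f) (Q(f) = (f + 1/(15 + 3))/(f - 80) = (f + 1/18)/(-80 + f) = (1/18 + f)/(-80 + f))
Q(217) + k(165) = (1/18 + 217)/(-80 + 217) + (12 + 2*165²) = (3907/18)/137 + (12 + 2*27225) = (1/137)*(3907/18) + (12 + 54450) = 3907/2466 + 54462 = 134307199/2466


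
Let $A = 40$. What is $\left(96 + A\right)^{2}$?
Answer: $18496$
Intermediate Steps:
$\left(96 + A\right)^{2} = \left(96 + 40\right)^{2} = 136^{2} = 18496$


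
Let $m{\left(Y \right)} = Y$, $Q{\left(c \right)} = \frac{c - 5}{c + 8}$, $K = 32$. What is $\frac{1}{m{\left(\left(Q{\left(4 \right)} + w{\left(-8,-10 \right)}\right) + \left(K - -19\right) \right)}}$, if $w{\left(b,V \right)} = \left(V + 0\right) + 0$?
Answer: $\frac{12}{491} \approx 0.02444$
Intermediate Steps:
$w{\left(b,V \right)} = V$ ($w{\left(b,V \right)} = V + 0 = V$)
$Q{\left(c \right)} = \frac{-5 + c}{8 + c}$
$\frac{1}{m{\left(\left(Q{\left(4 \right)} + w{\left(-8,-10 \right)}\right) + \left(K - -19\right) \right)}} = \frac{1}{\left(\frac{-5 + 4}{8 + 4} - 10\right) + \left(32 - -19\right)} = \frac{1}{\left(\frac{1}{12} \left(-1\right) - 10\right) + \left(32 + 19\right)} = \frac{1}{\left(\frac{1}{12} \left(-1\right) - 10\right) + 51} = \frac{1}{\left(- \frac{1}{12} - 10\right) + 51} = \frac{1}{- \frac{121}{12} + 51} = \frac{1}{\frac{491}{12}} = \frac{12}{491}$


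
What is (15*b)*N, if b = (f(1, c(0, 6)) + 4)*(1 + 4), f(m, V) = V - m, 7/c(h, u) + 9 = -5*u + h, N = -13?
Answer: -2750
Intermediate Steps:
c(h, u) = 7/(-9 + h - 5*u) (c(h, u) = 7/(-9 + (-5*u + h)) = 7/(-9 + (h - 5*u)) = 7/(-9 + h - 5*u))
b = 550/39 (b = ((-7/(9 - 1*0 + 5*6) - 1*1) + 4)*(1 + 4) = ((-7/(9 + 0 + 30) - 1) + 4)*5 = ((-7/39 - 1) + 4)*5 = (-46/39 + 4)*5 = (110/39)*5 = 550/39 ≈ 14.103)
(15*b)*N = (15*(550/39))*(-13) = (2750/13)*(-13) = -2750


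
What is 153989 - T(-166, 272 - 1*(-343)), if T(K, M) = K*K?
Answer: 126433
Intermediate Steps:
T(K, M) = K**2
153989 - T(-166, 272 - 1*(-343)) = 153989 - 1*(-166)**2 = 153989 - 1*27556 = 153989 - 27556 = 126433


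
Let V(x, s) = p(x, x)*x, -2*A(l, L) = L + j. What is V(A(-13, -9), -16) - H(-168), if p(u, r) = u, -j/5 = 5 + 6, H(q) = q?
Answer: 1192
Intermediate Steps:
j = -55 (j = -5*(5 + 6) = -5*11 = -55)
A(l, L) = 55/2 - L/2 (A(l, L) = -(L - 55)/2 = -(-55 + L)/2 = 55/2 - L/2)
V(x, s) = x² (V(x, s) = x*x = x²)
V(A(-13, -9), -16) - H(-168) = (55/2 - ½*(-9))² - 1*(-168) = (55/2 + 9/2)² + 168 = 32² + 168 = 1024 + 168 = 1192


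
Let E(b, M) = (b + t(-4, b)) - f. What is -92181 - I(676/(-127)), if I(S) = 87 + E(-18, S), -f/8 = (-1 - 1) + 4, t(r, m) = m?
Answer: -92248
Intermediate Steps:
f = -16 (f = -8*((-1 - 1) + 4) = -8*(-2 + 4) = -8*2 = -16)
E(b, M) = 16 + 2*b (E(b, M) = (b + b) - 1*(-16) = 2*b + 16 = 16 + 2*b)
I(S) = 67 (I(S) = 87 + (16 + 2*(-18)) = 87 + (16 - 36) = 87 - 20 = 67)
-92181 - I(676/(-127)) = -92181 - 1*67 = -92181 - 67 = -92248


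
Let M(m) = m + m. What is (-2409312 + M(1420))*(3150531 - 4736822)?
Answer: 3817364875352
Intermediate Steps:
M(m) = 2*m
(-2409312 + M(1420))*(3150531 - 4736822) = (-2409312 + 2*1420)*(3150531 - 4736822) = (-2409312 + 2840)*(-1586291) = -2406472*(-1586291) = 3817364875352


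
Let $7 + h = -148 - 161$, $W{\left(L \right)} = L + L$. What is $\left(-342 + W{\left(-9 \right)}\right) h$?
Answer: $113760$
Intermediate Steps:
$W{\left(L \right)} = 2 L$
$h = -316$ ($h = -7 - 309 = -316$)
$\left(-342 + W{\left(-9 \right)}\right) h = \left(-342 + 2 \left(-9\right)\right) \left(-316\right) = \left(-342 - 18\right) \left(-316\right) = \left(-360\right) \left(-316\right) = 113760$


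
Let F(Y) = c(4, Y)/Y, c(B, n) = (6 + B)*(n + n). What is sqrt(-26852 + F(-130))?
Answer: 4*I*sqrt(1677) ≈ 163.8*I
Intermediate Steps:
c(B, n) = 2*n*(6 + B) (c(B, n) = (6 + B)*(2*n) = 2*n*(6 + B))
F(Y) = 20 (F(Y) = (2*Y*(6 + 4))/Y = (2*Y*10)/Y = (20*Y)/Y = 20)
sqrt(-26852 + F(-130)) = sqrt(-26852 + 20) = sqrt(-26832) = 4*I*sqrt(1677)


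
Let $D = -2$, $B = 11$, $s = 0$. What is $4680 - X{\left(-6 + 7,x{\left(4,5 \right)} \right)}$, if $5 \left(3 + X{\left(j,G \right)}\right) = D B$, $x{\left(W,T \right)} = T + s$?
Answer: $\frac{23437}{5} \approx 4687.4$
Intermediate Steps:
$x{\left(W,T \right)} = T$ ($x{\left(W,T \right)} = T + 0 = T$)
$X{\left(j,G \right)} = - \frac{37}{5}$ ($X{\left(j,G \right)} = -3 + \frac{\left(-2\right) 11}{5} = -3 + \frac{1}{5} \left(-22\right) = -3 - \frac{22}{5} = - \frac{37}{5}$)
$4680 - X{\left(-6 + 7,x{\left(4,5 \right)} \right)} = 4680 - - \frac{37}{5} = 4680 + \frac{37}{5} = \frac{23437}{5}$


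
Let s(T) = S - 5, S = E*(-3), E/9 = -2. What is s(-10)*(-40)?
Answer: -1960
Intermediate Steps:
E = -18 (E = 9*(-2) = -18)
S = 54 (S = -18*(-3) = 54)
s(T) = 49 (s(T) = 54 - 5 = 49)
s(-10)*(-40) = 49*(-40) = -1960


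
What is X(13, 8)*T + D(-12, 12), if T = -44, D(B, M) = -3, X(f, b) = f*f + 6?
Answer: -7703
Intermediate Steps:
X(f, b) = 6 + f² (X(f, b) = f² + 6 = 6 + f²)
X(13, 8)*T + D(-12, 12) = (6 + 13²)*(-44) - 3 = (6 + 169)*(-44) - 3 = 175*(-44) - 3 = -7700 - 3 = -7703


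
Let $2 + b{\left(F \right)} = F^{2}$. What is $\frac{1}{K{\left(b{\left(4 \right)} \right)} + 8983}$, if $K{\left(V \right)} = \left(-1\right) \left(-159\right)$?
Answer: $\frac{1}{9142} \approx 0.00010939$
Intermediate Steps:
$b{\left(F \right)} = -2 + F^{2}$
$K{\left(V \right)} = 159$
$\frac{1}{K{\left(b{\left(4 \right)} \right)} + 8983} = \frac{1}{159 + 8983} = \frac{1}{9142}$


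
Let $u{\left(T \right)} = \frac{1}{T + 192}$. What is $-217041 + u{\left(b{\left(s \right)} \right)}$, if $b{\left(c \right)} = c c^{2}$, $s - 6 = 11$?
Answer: $- \frac{1107994304}{5105} \approx -2.1704 \cdot 10^{5}$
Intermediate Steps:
$s = 17$ ($s = 6 + 11 = 17$)
$b{\left(c \right)} = c^{3}$
$u{\left(T \right)} = \frac{1}{192 + T}$
$-217041 + u{\left(b{\left(s \right)} \right)} = -217041 + \frac{1}{192 + 17^{3}} = -217041 + \frac{1}{192 + 4913} = -217041 + \frac{1}{5105} = - \frac{1107994304}{5105}$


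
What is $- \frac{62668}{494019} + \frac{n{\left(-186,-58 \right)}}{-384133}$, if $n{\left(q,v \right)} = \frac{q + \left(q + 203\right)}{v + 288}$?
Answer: $- \frac{5536671284909}{43646870121210} \approx -0.12685$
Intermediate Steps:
$n{\left(q,v \right)} = \frac{203 + 2 q}{288 + v}$ ($n{\left(q,v \right)} = \frac{q + \left(203 + q\right)}{288 + v} = \frac{203 + 2 q}{288 + v}$)
$- \frac{62668}{494019} + \frac{n{\left(-186,-58 \right)}}{-384133} = - \frac{62668}{494019} + \frac{\frac{1}{288 - 58} \left(203 + 2 \left(-186\right)\right)}{-384133} = \left(-62668\right) \frac{1}{494019} + \frac{203 - 372}{230} \left(- \frac{1}{384133}\right) = - \frac{62668}{494019} + \frac{1}{230} \left(-169\right) \left(- \frac{1}{384133}\right) = - \frac{62668}{494019} - - \frac{169}{88350590} = - \frac{62668}{494019} + \frac{169}{88350590} = - \frac{5536671284909}{43646870121210}$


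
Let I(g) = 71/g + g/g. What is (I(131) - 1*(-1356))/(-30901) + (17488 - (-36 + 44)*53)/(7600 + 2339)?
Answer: 22436023034/13411126703 ≈ 1.6729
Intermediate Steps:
I(g) = 1 + 71/g (I(g) = 71/g + 1 = 1 + 71/g)
(I(131) - 1*(-1356))/(-30901) + (17488 - (-36 + 44)*53)/(7600 + 2339) = ((71 + 131)/131 - 1*(-1356))/(-30901) + (17488 - (-36 + 44)*53)/(7600 + 2339) = ((1/131)*202 + 1356)*(-1/30901) + (17488 - 8*53)/9939 = (202/131 + 1356)*(-1/30901) + (17488 - 1*424)*(1/9939) = (177838/131)*(-1/30901) + (17488 - 424)*(1/9939) = -177838/4048031 + 17064*(1/9939) = -177838/4048031 + 5688/3313 = 22436023034/13411126703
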